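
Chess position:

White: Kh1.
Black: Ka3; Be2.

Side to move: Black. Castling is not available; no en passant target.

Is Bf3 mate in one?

no

After Bf3: white king on h1; in check: yes, from the black bishop on f3.
White has 2 legal replies: Kh2, Kg1.
In check but a legal move exists → not checkmate.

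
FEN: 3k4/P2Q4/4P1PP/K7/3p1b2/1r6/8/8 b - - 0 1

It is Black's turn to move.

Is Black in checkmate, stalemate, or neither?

checkmate

Black to move; black king on d8.
In check: yes, from the white queen on d7.
King squares — c7: attacked by Qd7; d7: attacked by Pe6; e7: attacked by Qd7; c8: attacked by Qd7; e8: attacked by Qd7.
Legal moves for Black: none.
In check with no legal moves → checkmate.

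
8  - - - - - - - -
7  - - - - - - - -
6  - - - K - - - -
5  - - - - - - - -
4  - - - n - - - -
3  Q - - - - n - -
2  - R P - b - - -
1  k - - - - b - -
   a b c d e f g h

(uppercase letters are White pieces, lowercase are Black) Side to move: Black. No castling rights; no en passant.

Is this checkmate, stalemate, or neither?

checkmate

Black to move; black king on a1.
In check: yes, from the white queen on a3.
King squares — b1: attacked by Rb2; a2: attacked by Rb2; b2: attacked by Qa3.
Legal moves for Black: none.
In check with no legal moves → checkmate.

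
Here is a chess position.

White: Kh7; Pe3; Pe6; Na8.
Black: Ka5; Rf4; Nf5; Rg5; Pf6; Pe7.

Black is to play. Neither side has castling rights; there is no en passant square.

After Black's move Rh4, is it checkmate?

yes

After Rh4: white king on h7; in check: yes, from the black rook on h4.
King squares — g6: attacked by Rg5; h6: attacked by Rh4; g7: attacked by Nf5; g8: attacked by Rg5; h8: attacked by Rh4.
White has no legal moves → checkmate.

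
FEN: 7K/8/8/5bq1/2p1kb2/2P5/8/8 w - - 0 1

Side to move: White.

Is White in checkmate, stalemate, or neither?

stalemate

White to move; white king on h8.
In check: no.
King squares — g7: attacked by Qg5; h7: attacked by Bf5; g8: attacked by Qg5.
Legal moves for White: none.
Not in check and no legal moves → stalemate.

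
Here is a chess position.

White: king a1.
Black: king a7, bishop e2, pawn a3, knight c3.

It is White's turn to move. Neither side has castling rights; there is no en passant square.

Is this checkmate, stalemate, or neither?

stalemate

White to move; white king on a1.
In check: no.
King squares — b1: attacked by Nc3; a2: attacked by Nc3; b2: attacked by Pa3.
Legal moves for White: none.
Not in check and no legal moves → stalemate.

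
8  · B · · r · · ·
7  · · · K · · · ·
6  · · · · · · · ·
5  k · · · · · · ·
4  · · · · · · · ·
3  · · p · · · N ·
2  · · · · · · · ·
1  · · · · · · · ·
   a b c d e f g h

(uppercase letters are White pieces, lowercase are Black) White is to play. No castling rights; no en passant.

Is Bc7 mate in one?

no

After Bc7: black king on a5; in check: yes, from the white bishop on c7.
Black has 4 legal replies: Ka6, Kb5, Kb4, Ka4.
In check but a legal move exists → not checkmate.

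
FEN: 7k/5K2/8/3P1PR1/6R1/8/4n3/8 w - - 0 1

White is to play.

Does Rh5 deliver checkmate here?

After Rh5: black king on h8; in check: yes, from the white rook on h5.
King squares — g7: attacked by Rg4; h7: attacked by Rh5; g8: attacked by Rg4.
Black has no legal moves → checkmate.

yes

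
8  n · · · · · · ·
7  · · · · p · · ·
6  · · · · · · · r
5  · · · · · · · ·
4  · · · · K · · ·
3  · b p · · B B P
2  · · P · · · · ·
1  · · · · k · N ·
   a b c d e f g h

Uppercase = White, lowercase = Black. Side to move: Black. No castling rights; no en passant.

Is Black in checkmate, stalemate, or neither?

Black to move; black king on e1.
In check: yes, from the white bishop on g3.
Legal moves for Black: Kd2, Kf1.
Black is in check but has 2 legal moves → neither.

neither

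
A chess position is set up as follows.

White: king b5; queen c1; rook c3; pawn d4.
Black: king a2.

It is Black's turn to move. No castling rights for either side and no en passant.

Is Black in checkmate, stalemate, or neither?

Black to move; black king on a2.
In check: no.
King squares — a1: attacked by Qc1; b1: attacked by Qc1; b2: attacked by Qc1; a3: attacked by Qc1; b3: attacked by Rc3.
Legal moves for Black: none.
Not in check and no legal moves → stalemate.

stalemate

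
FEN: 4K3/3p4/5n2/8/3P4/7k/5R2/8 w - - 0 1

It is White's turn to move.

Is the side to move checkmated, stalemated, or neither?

neither

White to move; white king on e8.
In check: yes, from the black knight on f6.
King squares — d7: attacked by Nf6; e7: available; f7: available; d8: available; f8: available.
Legal moves for White: Kf8, Kd8, Kf7, Ke7, Rxf6.
White is in check but has 5 legal moves → neither.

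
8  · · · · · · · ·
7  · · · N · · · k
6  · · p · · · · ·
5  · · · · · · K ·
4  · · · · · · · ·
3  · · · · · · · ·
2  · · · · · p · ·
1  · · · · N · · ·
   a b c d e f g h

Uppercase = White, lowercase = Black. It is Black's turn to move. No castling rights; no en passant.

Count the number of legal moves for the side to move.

Black to move; king on h7.
In check: no.
Legal moves: Kh8, Kg8, Kg7, fxe1=Q, fxe1=R, fxe1=B, fxe1=N, c5, f1=Q, f1=R, f1=B, f1=N.
Count: 12.

12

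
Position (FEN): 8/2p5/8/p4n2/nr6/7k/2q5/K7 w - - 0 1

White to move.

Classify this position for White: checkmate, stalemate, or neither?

stalemate

White to move; white king on a1.
In check: no.
King squares — b1: attacked by Qc2; a2: attacked by Qc2; b2: attacked by Qc2.
Legal moves for White: none.
Not in check and no legal moves → stalemate.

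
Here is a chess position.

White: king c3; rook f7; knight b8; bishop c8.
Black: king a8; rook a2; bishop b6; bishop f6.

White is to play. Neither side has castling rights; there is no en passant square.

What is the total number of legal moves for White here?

5

White to move; king on c3.
In check: yes, from the black bishop on f6.
Legal moves: Kc4, Kb4, Kd3, Kb3, Rxf6.
Count: 5.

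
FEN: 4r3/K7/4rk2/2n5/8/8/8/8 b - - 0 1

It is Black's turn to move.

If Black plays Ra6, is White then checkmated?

yes

After Ra6: white king on a7; in check: yes, from the black rook on a6.
King squares — a6: attacked by Nc5; b6: attacked by Ra6; b7: attacked by Nc5; a8: attacked by Ra6; b8: attacked by Re8.
White has no legal moves → checkmate.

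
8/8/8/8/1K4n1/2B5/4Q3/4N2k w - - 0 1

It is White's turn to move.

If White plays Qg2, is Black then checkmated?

After Qg2: black king on h1; in check: yes, from the white queen on g2.
King squares — g1: attacked by Qg2; g2: attacked by Ne1; h2: attacked by Qg2.
Black has no legal moves → checkmate.

yes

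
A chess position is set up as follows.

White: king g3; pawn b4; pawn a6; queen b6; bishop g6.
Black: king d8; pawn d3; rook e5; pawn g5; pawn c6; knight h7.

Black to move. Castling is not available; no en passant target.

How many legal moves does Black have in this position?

Black to move; king on d8.
In check: yes, from the white queen on b6.
Legal moves: Kc8, Ke7, Kd7.
Count: 3.

3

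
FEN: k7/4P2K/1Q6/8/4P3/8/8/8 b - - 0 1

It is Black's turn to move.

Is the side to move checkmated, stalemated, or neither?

Black to move; black king on a8.
In check: no.
King squares — a7: attacked by Qb6; b7: attacked by Qb6; b8: attacked by Qb6.
Legal moves for Black: none.
Not in check and no legal moves → stalemate.

stalemate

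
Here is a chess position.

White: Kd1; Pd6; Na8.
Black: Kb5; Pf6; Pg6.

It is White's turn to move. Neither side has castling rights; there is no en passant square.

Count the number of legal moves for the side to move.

White to move; king on d1.
In check: no.
Legal moves: Nc7+, Nb6, Ke2, Kd2, Kc2, Ke1, Kc1, d7.
Count: 8.

8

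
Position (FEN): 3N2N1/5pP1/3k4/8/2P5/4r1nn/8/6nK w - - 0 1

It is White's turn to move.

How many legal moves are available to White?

2

White to move; king on h1.
In check: yes, from the black knight on g3.
Legal moves: Kh2, Kg2.
Count: 2.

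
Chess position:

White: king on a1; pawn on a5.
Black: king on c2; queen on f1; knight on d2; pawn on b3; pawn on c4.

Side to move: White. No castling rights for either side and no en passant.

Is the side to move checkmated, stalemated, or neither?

White to move; white king on a1.
In check: yes, from the black queen on f1.
King squares — b1: attacked by Qf1; a2: attacked by Pb3; b2: attacked by Kc2.
Legal moves for White: none.
In check with no legal moves → checkmate.

checkmate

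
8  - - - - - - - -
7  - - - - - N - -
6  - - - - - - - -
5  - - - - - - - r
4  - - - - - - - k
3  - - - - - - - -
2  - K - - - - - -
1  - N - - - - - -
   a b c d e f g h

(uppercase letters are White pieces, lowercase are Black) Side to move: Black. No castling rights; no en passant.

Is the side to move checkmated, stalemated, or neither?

neither

Black to move; black king on h4.
In check: no.
Legal moves for Black: Rh8, Rh7, Rh6, Rg5, Rf5, Re5, Rd5, Rc5, Rb5+, Ra5, Kg4, Kh3, Kg3.
Black has 13 legal moves and is not in check → neither.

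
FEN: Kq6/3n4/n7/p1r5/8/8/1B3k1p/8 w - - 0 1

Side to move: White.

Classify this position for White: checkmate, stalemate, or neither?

White to move; white king on a8.
In check: yes, from the black queen on b8.
King squares — a7: attacked by Qb8; b7: attacked by Qb8; b8: attacked by Na6.
Legal moves for White: none.
In check with no legal moves → checkmate.

checkmate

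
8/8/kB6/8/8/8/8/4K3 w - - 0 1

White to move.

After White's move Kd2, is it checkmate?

no

After Kd2: black king on a6; in check: no.
Black is not in check, so this cannot be checkmate.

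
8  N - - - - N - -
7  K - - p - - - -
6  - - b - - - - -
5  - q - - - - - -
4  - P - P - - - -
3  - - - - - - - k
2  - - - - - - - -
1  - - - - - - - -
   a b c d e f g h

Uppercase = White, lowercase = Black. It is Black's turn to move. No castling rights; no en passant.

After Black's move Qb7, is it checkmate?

yes

After Qb7: white king on a7; in check: yes, from the black queen on b7.
King squares — a6: attacked by Qb7; b6: attacked by Qb7; b7: attacked by Bc6; a8: own knight; b8: attacked by Qb7.
White has no legal moves → checkmate.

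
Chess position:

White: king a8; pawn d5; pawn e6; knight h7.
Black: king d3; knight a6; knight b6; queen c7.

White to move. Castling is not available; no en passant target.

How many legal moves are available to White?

White to move; king on a8.
In check: yes, from the black knight on b6.
Legal moves: none.
Count: 0.

0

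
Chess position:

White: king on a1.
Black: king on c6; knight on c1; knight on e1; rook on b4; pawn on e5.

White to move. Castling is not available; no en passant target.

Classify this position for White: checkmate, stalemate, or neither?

White to move; white king on a1.
In check: no.
King squares — b1: attacked by Rb4; a2: attacked by Nc1; b2: attacked by Rb4.
Legal moves for White: none.
Not in check and no legal moves → stalemate.

stalemate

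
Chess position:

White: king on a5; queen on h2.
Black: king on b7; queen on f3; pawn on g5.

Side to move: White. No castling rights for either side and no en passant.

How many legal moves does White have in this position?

White to move; king on a5.
In check: no.
Legal moves: Kb5, Kb4, Ka4, Qh8, Qb8+, Qh7+, Qc7+, Qh6, Qd6, Qh5, Qe5, Qh4, Qf4, Qh3, Qg3, Qg2, Qf2, Qe2, Qd2, Qc2, Qb2+, Qa2, Qh1, Qg1.
Count: 24.

24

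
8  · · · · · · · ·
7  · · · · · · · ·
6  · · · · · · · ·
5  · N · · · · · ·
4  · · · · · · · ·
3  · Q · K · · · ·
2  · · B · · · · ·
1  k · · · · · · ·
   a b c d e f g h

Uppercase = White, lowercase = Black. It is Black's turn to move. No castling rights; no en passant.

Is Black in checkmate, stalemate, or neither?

stalemate

Black to move; black king on a1.
In check: no.
King squares — b1: attacked by Bc2; a2: attacked by Qb3; b2: attacked by Qb3.
Legal moves for Black: none.
Not in check and no legal moves → stalemate.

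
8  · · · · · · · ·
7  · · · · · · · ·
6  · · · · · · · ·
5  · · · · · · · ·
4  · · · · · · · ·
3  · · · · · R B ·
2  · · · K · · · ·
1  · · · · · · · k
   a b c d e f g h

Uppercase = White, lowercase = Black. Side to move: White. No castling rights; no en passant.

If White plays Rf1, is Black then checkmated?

After Rf1: black king on h1; in check: yes, from the white rook on f1.
Black has 1 legal reply: Kg2.
In check but a legal move exists → not checkmate.

no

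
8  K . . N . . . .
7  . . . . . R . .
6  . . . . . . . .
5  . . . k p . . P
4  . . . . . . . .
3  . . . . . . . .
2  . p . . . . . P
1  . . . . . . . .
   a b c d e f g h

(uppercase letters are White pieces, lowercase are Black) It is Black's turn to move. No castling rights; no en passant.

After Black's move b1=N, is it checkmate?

After b1=N: white king on a8; in check: no.
White is not in check, so this cannot be checkmate.

no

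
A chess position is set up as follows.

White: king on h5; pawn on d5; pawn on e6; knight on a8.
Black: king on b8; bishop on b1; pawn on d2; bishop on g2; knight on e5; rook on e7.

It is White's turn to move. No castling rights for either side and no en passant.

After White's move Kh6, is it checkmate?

After Kh6: black king on b8; in check: no.
Black is not in check, so this cannot be checkmate.

no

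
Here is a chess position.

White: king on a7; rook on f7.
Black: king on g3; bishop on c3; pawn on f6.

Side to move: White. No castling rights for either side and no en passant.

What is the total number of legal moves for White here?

13

White to move; king on a7.
In check: no.
Legal moves: Rf8, Rh7, Rg7+, Re7, Rd7, Rc7, Rb7, Rxf6, Kb8, Ka8, Kb7, Kb6, Ka6.
Count: 13.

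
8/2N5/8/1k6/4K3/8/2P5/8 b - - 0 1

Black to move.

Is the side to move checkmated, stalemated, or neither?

neither

Black to move; black king on b5.
In check: yes, from the white knight on c7.
Legal moves for Black: Kc6, Kb6, Kc5, Ka5, Kc4, Kb4, Ka4.
Black is in check but has 7 legal moves → neither.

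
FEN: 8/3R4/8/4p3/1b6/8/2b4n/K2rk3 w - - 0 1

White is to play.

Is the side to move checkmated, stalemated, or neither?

neither

White to move; white king on a1.
In check: yes, from the black rook on d1.
King squares — b1: attacked by Rd1; a2: available; b2: available.
Legal moves for White: Kb2, Ka2, Rxd1+.
White is in check but has 3 legal moves → neither.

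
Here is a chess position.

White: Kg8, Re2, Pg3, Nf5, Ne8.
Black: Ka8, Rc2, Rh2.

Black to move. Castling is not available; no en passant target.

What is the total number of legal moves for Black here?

Black to move; king on a8.
In check: no.
Legal moves: Kb8, Kb7, Ka7, Rh8+, Rh7, Rh6, Rh5, Rh4, Rh3, Rg2, Rf2, Rhxe2, Rh1, Rc8, Rc7, Rc6, Rc5, Rc4, Rc3, Rcxe2, Rd2, Rb2, Ra2, Rc1.
Count: 24.

24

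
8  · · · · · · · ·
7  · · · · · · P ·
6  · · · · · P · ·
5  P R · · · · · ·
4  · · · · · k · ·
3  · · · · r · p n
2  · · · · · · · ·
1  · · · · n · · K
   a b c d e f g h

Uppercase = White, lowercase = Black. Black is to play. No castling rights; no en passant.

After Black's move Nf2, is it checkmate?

no

After Nf2: white king on h1; in check: yes, from the black knight on f2.
White has 1 legal reply: Kg1.
In check but a legal move exists → not checkmate.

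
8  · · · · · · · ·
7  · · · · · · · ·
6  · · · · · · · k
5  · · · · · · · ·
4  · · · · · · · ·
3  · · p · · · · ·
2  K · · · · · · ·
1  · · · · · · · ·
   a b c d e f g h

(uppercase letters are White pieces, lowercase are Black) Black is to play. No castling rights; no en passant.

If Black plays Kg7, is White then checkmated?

After Kg7: white king on a2; in check: no.
White is not in check, so this cannot be checkmate.

no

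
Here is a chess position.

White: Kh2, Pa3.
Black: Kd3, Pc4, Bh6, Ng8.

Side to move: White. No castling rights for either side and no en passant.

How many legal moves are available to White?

6

White to move; king on h2.
In check: no.
Legal moves: Kh3, Kg3, Kg2, Kh1, Kg1, a4.
Count: 6.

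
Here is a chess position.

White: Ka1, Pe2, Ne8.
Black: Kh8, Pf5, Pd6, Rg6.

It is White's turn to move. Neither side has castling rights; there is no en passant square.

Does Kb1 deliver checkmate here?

no

After Kb1: black king on h8; in check: no.
Black is not in check, so this cannot be checkmate.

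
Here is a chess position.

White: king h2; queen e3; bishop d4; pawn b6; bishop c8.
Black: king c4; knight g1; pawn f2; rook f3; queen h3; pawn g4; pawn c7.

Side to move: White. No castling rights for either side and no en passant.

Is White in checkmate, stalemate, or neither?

checkmate

White to move; white king on h2.
In check: yes, from the black queen on h3.
King squares — g1: attacked by Pf2; h1: attacked by Qh3; g2: attacked by Qh3; g3: attacked by Rf3; h3: attacked by Ng1.
Legal moves for White: none.
In check with no legal moves → checkmate.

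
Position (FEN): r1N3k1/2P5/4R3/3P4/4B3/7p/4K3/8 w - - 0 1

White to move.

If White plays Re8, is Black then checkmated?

no

After Re8: black king on g8; in check: yes, from the white rook on e8.
Black has 2 legal replies: Kg7, Kf7.
In check but a legal move exists → not checkmate.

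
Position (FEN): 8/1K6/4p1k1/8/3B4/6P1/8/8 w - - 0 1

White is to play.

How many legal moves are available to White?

22

White to move; king on b7.
In check: no.
Legal moves: Kc8, Kb8, Ka8, Kc7, Ka7, Kc6, Kb6, Ka6, Bh8, Bg7, Ba7, Bf6, Bb6, Be5, Bc5, Be3, Bc3, Bf2, Bb2, Bg1, Ba1, g4.
Count: 22.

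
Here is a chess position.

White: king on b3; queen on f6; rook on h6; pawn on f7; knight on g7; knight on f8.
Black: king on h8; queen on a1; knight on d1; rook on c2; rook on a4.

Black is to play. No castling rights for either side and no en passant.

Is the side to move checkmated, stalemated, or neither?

checkmate

Black to move; black king on h8.
In check: yes, from the white rook on h6.
King squares — g7: attacked by Qf6; h7: attacked by Rh6; g8: attacked by Pf7.
Legal moves for Black: none.
In check with no legal moves → checkmate.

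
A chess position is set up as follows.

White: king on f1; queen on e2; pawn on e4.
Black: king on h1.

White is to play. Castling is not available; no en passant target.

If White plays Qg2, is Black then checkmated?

After Qg2: black king on h1; in check: yes, from the white queen on g2.
King squares — g1: attacked by Kf1; g2: attacked by Kf1; h2: attacked by Qg2.
Black has no legal moves → checkmate.

yes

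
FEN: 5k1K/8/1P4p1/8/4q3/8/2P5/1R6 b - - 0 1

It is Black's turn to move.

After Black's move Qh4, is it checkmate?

yes

After Qh4: white king on h8; in check: yes, from the black queen on h4.
King squares — g7: attacked by Kf8; h7: attacked by Qh4; g8: attacked by Kf8.
White has no legal moves → checkmate.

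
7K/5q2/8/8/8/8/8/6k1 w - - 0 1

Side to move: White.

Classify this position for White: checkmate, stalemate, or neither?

White to move; white king on h8.
In check: no.
King squares — g7: attacked by Qf7; h7: attacked by Qf7; g8: attacked by Qf7.
Legal moves for White: none.
Not in check and no legal moves → stalemate.

stalemate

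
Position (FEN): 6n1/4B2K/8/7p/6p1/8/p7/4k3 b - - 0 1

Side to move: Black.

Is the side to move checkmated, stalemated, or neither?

Black to move; black king on e1.
In check: no.
Legal moves for Black: Nxe7, Nh6, Nf6+, Kf2, Ke2, Kd2, Kf1, Kd1, h4, g3, a1=Q, a1=R, a1=B, a1=N.
Black has 14 legal moves and is not in check → neither.

neither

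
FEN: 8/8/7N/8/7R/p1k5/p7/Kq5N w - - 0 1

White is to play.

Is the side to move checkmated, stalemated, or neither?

checkmate

White to move; white king on a1.
In check: yes, from the black queen on b1.
King squares — b1: attacked by Pa2; a2: attacked by Qb1; b2: attacked by Qb1.
Legal moves for White: none.
In check with no legal moves → checkmate.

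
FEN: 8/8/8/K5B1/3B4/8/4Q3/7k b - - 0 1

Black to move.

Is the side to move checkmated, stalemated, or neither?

Black to move; black king on h1.
In check: no.
King squares — g1: attacked by Bd4; g2: attacked by Qe2; h2: attacked by Qe2.
Legal moves for Black: none.
Not in check and no legal moves → stalemate.

stalemate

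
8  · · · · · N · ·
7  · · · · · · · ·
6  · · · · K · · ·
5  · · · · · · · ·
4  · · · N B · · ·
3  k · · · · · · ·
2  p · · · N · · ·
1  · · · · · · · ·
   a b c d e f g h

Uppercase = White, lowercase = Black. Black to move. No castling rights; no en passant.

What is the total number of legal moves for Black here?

7

Black to move; king on a3.
In check: no.
Legal moves: Kb4, Ka4, Kb2, a1=Q, a1=R, a1=B, a1=N.
Count: 7.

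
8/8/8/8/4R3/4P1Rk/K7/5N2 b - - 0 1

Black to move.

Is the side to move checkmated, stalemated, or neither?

Black to move; black king on h3.
In check: yes, from the white rook on g3.
King squares — g2: attacked by Rg3; h2: attacked by Nf1; g3: attacked by Nf1; g4: attacked by Rg3; h4: attacked by Re4.
Legal moves for Black: none.
In check with no legal moves → checkmate.

checkmate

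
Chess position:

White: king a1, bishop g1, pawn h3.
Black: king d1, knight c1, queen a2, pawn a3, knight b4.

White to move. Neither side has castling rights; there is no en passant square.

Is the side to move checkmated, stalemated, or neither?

checkmate

White to move; white king on a1.
In check: yes, from the black queen on a2.
King squares — b1: attacked by Qa2; a2: attacked by Nc1; b2: attacked by Qa2.
Legal moves for White: none.
In check with no legal moves → checkmate.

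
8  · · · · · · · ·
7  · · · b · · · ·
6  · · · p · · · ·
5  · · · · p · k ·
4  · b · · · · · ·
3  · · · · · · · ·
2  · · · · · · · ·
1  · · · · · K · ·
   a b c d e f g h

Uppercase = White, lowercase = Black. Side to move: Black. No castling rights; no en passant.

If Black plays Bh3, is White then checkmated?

After Bh3: white king on f1; in check: yes, from the black bishop on h3.
White has 3 legal replies: Kf2, Ke2, Kg1.
In check but a legal move exists → not checkmate.

no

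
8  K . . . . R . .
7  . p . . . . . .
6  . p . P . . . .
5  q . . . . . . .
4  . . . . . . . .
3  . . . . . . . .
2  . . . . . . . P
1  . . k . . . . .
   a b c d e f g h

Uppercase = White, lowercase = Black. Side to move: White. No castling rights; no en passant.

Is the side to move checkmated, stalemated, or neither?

neither

White to move; white king on a8.
In check: yes, from the black queen on a5.
King squares — a7: attacked by Qa5; b7: available; b8: available.
Legal moves for White: Kb8, Kxb7.
White is in check but has 2 legal moves → neither.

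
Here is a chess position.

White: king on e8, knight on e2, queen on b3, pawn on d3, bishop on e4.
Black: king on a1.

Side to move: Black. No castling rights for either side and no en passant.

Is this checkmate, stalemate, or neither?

Black to move; black king on a1.
In check: no.
King squares — b1: attacked by Qb3; a2: attacked by Qb3; b2: attacked by Qb3.
Legal moves for Black: none.
Not in check and no legal moves → stalemate.

stalemate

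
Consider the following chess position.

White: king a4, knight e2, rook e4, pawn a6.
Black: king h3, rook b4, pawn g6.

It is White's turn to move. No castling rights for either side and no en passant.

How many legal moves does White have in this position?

White to move; king on a4.
In check: yes, from the black rook on b4.
Legal moves: Ka5, Kxb4, Ka3, Rxb4.
Count: 4.

4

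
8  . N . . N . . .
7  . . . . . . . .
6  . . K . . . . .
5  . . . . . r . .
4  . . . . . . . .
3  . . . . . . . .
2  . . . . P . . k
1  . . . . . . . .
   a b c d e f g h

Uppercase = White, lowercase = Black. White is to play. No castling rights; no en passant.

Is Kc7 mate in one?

no

After Kc7: black king on h2; in check: no.
Black is not in check, so this cannot be checkmate.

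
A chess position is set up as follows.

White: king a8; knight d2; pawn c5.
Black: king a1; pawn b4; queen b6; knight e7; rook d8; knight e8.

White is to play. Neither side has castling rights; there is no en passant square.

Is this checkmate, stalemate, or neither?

checkmate

White to move; white king on a8.
In check: yes, from the black rook on d8.
King squares — a7: attacked by Qb6; b7: attacked by Qb6; b8: attacked by Qb6.
Legal moves for White: none.
In check with no legal moves → checkmate.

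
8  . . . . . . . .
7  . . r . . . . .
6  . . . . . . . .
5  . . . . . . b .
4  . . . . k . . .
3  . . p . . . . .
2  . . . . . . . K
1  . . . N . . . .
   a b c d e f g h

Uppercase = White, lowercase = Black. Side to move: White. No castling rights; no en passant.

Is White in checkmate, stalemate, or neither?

neither

White to move; white king on h2.
In check: no.
Legal moves for White: Kh3, Kg3, Kg2, Kh1, Kg1, Ne3, Nxc3+, Nf2+, Nb2.
White has 9 legal moves and is not in check → neither.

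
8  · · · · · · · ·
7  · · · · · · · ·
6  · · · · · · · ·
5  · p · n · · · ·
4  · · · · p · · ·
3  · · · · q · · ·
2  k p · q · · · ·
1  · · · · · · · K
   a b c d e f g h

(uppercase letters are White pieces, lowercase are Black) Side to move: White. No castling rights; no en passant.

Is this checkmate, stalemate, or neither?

stalemate

White to move; white king on h1.
In check: no.
King squares — g1: attacked by Qe3; g2: attacked by Qd2; h2: attacked by Qd2.
Legal moves for White: none.
Not in check and no legal moves → stalemate.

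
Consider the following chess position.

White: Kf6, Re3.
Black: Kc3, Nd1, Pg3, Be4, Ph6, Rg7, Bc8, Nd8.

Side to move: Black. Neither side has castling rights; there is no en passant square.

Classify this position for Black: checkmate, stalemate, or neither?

neither

Black to move; black king on c3.
In check: yes, from the white rook on e3.
King squares — b2: available; c2: available; d2: available; b3: attacked by Re3; d3: attacked by Re3; b4: available; c4: available; d4: available.
Legal moves for Black: Kd4, Kc4, Kb4, Kd2, Kc2, Kb2, Bd3, Nxe3.
Black is in check but has 8 legal moves → neither.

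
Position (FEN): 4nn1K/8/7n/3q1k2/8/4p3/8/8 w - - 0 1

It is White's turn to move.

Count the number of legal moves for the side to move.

0

White to move; king on h8.
In check: no.
Legal moves: none.
Count: 0.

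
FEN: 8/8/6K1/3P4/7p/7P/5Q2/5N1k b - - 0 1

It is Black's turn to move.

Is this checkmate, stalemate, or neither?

Black to move; black king on h1.
In check: no.
King squares — g1: attacked by Qf2; g2: attacked by Qf2; h2: attacked by Nf1.
Legal moves for Black: none.
Not in check and no legal moves → stalemate.

stalemate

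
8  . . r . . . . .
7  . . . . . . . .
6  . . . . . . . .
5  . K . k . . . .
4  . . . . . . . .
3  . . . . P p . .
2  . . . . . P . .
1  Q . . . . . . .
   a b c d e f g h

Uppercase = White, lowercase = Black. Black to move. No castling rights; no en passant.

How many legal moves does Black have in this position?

Black to move; king on d5.
In check: no.
Legal moves: Rh8, Rg8, Rf8, Re8, Rd8, Rb8+, Ra8, Rc7, Rc6, Rc5+, Rc4, Rc3, Rc2, Rc1, Ke6, Kd6, Ke4.
Count: 17.

17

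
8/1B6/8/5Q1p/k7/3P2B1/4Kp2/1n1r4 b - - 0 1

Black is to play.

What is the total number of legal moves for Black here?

Black to move; king on a4.
In check: no.
Legal moves: Kb4, Kb3, Ka3, Rxd3, Rd2+, Rh1, Rg1, Rf1, Re1+, Rc1, Nc3+, Na3, Nd2, h4, f1=Q+, f1=R, f1=B+, f1=N.
Count: 18.

18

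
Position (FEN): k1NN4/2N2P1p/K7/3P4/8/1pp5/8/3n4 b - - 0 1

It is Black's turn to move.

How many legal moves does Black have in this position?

Black to move; king on a8.
In check: yes, from the white knight on c7.
Legal moves: Kb8.
Count: 1.

1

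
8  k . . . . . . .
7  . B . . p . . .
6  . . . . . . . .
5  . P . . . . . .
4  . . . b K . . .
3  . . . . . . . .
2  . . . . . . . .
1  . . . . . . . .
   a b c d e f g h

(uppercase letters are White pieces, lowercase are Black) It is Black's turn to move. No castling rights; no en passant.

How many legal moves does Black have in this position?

Black to move; king on a8.
In check: yes, from the white bishop on b7.
Legal moves: Kb8, Kxb7, Ka7.
Count: 3.

3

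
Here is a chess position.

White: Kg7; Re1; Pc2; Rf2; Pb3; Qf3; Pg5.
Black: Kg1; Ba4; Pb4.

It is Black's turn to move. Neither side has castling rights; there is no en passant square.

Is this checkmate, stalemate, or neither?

checkmate

Black to move; black king on g1.
In check: yes, from the white rook on e1.
King squares — f1: attacked by Re1; h1: attacked by Re1; f2: attacked by Qf3; g2: attacked by Rf2; h2: attacked by Rf2.
Legal moves for Black: none.
In check with no legal moves → checkmate.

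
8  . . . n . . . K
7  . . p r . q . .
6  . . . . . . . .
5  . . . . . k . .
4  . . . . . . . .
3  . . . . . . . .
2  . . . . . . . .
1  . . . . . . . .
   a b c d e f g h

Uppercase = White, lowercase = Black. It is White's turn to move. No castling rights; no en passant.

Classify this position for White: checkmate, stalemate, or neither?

White to move; white king on h8.
In check: no.
King squares — g7: attacked by Qf7; h7: attacked by Qf7; g8: attacked by Qf7.
Legal moves for White: none.
Not in check and no legal moves → stalemate.

stalemate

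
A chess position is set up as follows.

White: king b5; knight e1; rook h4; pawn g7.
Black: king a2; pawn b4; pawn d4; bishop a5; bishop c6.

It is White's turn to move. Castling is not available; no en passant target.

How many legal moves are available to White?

5

White to move; king on b5.
In check: yes, from the black bishop on c6.
Legal moves: Kxc6, Ka6, Kc5, Kxa5, Kc4.
Count: 5.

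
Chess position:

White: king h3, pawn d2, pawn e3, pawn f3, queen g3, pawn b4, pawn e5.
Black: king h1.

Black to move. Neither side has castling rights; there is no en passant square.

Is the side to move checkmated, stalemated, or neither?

Black to move; black king on h1.
In check: no.
King squares — g1: attacked by Qg3; g2: attacked by Qg3; h2: attacked by Qg3.
Legal moves for Black: none.
Not in check and no legal moves → stalemate.

stalemate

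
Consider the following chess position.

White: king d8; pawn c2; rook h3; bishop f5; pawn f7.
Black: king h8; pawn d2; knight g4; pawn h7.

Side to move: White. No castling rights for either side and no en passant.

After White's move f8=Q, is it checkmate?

yes

After f8=Q: black king on h8; in check: yes, from the white queen on f8.
King squares — g7: attacked by Qf8; h7: own pawn; g8: attacked by Qf8.
Black has no legal moves → checkmate.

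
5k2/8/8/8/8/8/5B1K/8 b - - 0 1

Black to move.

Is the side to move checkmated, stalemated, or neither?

neither

Black to move; black king on f8.
In check: no.
Legal moves for Black: Kg8, Ke8, Kg7, Kf7, Ke7.
Black has 5 legal moves and is not in check → neither.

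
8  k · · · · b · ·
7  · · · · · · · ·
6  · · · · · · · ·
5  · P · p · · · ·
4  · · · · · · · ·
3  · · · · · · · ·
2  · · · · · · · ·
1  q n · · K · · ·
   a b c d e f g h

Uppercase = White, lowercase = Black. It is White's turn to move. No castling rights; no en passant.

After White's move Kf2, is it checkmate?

no

After Kf2: black king on a8; in check: no.
Black is not in check, so this cannot be checkmate.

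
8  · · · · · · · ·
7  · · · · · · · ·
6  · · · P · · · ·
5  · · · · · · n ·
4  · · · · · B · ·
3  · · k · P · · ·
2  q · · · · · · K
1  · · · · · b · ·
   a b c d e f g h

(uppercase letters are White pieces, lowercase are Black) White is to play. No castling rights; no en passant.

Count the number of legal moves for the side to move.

3

White to move; king on h2.
In check: yes, from the black queen on a2.
Legal moves: Kg3, Kh1, Kg1.
Count: 3.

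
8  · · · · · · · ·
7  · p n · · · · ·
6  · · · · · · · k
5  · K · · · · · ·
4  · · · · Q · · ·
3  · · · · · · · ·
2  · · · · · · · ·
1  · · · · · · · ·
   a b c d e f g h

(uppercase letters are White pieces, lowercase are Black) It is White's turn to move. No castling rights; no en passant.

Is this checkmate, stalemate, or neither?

White to move; white king on b5.
In check: yes, from the black knight on c7.
Legal moves for White: Kb6, Kc5, Ka5, Kc4, Kb4, Ka4.
White is in check but has 6 legal moves → neither.

neither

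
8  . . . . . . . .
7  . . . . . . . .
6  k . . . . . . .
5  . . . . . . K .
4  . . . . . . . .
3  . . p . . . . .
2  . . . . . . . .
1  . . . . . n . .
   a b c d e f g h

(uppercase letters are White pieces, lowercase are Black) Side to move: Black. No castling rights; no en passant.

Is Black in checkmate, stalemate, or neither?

neither

Black to move; black king on a6.
In check: no.
Legal moves for Black: Kb7, Ka7, Kb6, Kb5, Ka5, Ng3, Ne3, Nh2, Nd2, c2.
Black has 10 legal moves and is not in check → neither.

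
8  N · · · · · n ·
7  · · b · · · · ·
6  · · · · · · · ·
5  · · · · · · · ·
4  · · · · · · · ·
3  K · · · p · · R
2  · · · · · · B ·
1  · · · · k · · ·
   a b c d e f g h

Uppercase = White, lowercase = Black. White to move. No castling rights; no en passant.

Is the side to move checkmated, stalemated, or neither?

neither

White to move; white king on a3.
In check: no.
Legal moves for White include: Nxc7, Nb6, Rh8, Rh7, Rh6, Rh5, Rh4, Rg3, Rf3, Rxe3+, Rh2, Rh1+, Kb4, Ka4, Kb3, Kb2, Ka2, Bb7, ... (list truncated; more exist).
White has legal moves and is not in check → neither.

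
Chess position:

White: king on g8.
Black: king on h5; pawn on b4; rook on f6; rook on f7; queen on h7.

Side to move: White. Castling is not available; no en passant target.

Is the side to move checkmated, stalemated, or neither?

checkmate

White to move; white king on g8.
In check: yes, from the black queen on h7.
King squares — f7: attacked by Rf6; g7: attacked by Rf7; h7: attacked by Rf7; f8: attacked by Rf7; h8: attacked by Qh7.
Legal moves for White: none.
In check with no legal moves → checkmate.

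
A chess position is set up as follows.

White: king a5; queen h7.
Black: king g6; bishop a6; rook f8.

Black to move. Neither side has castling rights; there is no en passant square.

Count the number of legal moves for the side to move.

Black to move; king on g6.
In check: yes, from the white queen on h7.
Legal moves: Kxh7, Kf6, Kg5.
Count: 3.

3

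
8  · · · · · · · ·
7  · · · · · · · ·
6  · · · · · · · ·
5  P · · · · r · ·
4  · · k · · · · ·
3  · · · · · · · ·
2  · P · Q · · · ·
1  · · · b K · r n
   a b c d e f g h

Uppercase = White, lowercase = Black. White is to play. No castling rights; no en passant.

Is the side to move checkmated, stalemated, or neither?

checkmate

White to move; white king on e1.
In check: yes, from the black rook on g1.
King squares — d1: attacked by Rg1; f1: attacked by Rg1; d2: own queen; e2: attacked by Bd1; f2: attacked by Nh1.
Legal moves for White: none.
In check with no legal moves → checkmate.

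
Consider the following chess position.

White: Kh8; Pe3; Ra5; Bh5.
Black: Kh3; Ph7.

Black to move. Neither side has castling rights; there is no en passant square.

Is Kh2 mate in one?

no

After Kh2: white king on h8; in check: no.
White is not in check, so this cannot be checkmate.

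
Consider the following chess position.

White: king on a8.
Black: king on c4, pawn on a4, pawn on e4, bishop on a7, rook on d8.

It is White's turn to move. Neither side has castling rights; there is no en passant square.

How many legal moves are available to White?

2

White to move; king on a8.
In check: yes, from the black rook on d8.
Legal moves: Kb7, Kxa7.
Count: 2.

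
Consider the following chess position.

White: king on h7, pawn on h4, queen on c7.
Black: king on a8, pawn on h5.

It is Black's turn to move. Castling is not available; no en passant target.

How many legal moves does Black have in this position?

Black to move; king on a8.
In check: no.
Legal moves: none.
Count: 0.

0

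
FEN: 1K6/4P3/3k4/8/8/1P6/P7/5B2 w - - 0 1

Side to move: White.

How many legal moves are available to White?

18

White to move; king on b8.
In check: no.
Legal moves: Kc8, Ka8, Kb7, Ka7, Ba6, Bb5, Bc4, Bh3, Bd3, Bg2, Be2, e8=Q, e8=R, e8=B, e8=N+, b4, a3, a4.
Count: 18.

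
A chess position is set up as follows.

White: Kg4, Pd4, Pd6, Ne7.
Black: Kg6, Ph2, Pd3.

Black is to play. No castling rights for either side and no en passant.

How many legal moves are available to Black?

5

Black to move; king on g6.
In check: yes, from the white knight on e7.
Legal moves: Kh7, Kg7, Kf7, Kh6, Kf6.
Count: 5.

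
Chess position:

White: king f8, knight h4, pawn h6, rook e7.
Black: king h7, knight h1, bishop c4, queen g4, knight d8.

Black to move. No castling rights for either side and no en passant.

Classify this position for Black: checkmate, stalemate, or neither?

neither

Black to move; black king on h7.
In check: yes, from the white rook on e7.
Legal moves for Black: Kh8, Kxh6, Nf7, Qg7+, Bf7.
Black is in check but has 5 legal moves → neither.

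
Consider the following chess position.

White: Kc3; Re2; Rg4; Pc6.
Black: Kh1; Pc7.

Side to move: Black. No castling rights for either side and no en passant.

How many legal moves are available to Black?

0

Black to move; king on h1.
In check: no.
Legal moves: none.
Count: 0.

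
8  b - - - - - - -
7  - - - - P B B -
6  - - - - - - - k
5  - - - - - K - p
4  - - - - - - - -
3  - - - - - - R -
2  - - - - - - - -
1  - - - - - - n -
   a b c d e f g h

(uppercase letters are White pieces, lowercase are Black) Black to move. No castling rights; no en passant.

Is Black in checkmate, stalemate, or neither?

Black to move; black king on h6.
In check: yes, from the white bishop on g7.
King squares — g5: attacked by Rg3; h5: own pawn; g6: attacked by Rg3; g7: attacked by Rg3; h7: available.
Legal moves for Black: Kh7.
Black is in check but has 1 legal move → neither.

neither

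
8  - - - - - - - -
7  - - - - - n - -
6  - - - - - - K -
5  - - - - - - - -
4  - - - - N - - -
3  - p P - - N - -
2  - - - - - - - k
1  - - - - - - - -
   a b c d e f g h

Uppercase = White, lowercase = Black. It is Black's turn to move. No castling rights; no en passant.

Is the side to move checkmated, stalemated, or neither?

Black to move; black king on h2.
In check: yes, from the white knight on f3.
King squares — g1: attacked by Nf3; h1: available; g2: available; g3: attacked by Ne4; h3: available.
Legal moves for Black: Kh3, Kg2, Kh1.
Black is in check but has 3 legal moves → neither.

neither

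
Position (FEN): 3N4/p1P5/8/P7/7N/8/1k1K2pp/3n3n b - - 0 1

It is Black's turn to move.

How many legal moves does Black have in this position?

Black to move; king on b2.
In check: no.
Legal moves: Kb3, Ka3, Ka2, Kb1, Ka1, Ng3, Nhf2, Ne3, Nc3, Ndf2, a6, g1=Q, g1=R, g1=B, g1=N.
Count: 15.

15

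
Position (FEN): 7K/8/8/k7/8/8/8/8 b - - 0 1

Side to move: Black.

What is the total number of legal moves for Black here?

5

Black to move; king on a5.
In check: no.
Legal moves: Kb6, Ka6, Kb5, Kb4, Ka4.
Count: 5.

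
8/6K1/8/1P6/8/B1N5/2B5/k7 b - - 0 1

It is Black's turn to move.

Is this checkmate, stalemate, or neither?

stalemate

Black to move; black king on a1.
In check: no.
King squares — b1: attacked by Bc2; a2: attacked by Nc3; b2: attacked by Ba3.
Legal moves for Black: none.
Not in check and no legal moves → stalemate.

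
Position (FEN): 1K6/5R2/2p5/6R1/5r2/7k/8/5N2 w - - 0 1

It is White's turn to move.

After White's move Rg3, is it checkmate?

After Rg3: black king on h3; in check: yes, from the white rook on g3.
Black has 1 legal reply: Kh4.
In check but a legal move exists → not checkmate.

no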